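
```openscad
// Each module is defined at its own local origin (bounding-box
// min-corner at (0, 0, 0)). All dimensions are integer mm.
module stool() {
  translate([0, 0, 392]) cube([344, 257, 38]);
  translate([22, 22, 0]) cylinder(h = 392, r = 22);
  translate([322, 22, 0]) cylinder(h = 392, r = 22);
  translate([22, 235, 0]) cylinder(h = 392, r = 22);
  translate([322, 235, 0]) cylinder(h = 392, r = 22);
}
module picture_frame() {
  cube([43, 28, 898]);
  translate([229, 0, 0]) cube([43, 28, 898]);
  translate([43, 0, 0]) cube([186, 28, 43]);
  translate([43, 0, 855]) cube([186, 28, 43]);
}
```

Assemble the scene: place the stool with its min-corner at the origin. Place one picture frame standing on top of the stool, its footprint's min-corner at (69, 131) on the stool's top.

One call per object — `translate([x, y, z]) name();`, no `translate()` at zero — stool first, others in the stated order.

stool();
translate([69, 131, 430]) picture_frame();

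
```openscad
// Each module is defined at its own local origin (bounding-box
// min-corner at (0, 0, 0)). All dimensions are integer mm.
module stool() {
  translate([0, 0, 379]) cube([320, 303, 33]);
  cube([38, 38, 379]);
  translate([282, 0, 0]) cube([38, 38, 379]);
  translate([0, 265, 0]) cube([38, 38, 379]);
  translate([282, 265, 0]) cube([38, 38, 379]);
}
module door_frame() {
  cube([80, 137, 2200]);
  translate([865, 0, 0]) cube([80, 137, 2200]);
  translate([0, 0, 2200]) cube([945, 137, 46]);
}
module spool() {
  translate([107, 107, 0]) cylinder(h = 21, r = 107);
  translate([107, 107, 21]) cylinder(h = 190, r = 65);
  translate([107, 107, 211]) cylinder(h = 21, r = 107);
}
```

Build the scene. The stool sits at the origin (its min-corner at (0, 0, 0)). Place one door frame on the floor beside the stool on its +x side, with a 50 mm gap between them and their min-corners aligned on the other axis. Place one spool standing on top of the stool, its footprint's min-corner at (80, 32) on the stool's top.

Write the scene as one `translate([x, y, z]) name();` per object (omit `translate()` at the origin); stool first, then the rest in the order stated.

stool();
translate([370, 0, 0]) door_frame();
translate([80, 32, 412]) spool();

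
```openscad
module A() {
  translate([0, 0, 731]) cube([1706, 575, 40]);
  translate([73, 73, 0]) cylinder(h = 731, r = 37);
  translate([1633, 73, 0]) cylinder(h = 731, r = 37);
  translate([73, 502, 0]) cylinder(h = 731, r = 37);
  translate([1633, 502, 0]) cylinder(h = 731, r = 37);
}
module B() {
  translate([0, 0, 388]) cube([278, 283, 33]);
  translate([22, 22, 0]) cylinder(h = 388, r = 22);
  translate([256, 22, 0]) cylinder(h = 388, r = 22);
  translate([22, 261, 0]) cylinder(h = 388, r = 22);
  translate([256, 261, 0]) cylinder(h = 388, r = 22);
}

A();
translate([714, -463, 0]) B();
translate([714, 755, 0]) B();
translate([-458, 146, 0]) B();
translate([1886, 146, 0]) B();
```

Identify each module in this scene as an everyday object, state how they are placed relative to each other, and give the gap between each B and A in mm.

A is a table. B is a stool. Four stools sit around the table at the −y, +y, −x, +x sides. The gap between each stool and the table is 180 mm.

Each stool's nearest face is 180 mm from the table's bounding box.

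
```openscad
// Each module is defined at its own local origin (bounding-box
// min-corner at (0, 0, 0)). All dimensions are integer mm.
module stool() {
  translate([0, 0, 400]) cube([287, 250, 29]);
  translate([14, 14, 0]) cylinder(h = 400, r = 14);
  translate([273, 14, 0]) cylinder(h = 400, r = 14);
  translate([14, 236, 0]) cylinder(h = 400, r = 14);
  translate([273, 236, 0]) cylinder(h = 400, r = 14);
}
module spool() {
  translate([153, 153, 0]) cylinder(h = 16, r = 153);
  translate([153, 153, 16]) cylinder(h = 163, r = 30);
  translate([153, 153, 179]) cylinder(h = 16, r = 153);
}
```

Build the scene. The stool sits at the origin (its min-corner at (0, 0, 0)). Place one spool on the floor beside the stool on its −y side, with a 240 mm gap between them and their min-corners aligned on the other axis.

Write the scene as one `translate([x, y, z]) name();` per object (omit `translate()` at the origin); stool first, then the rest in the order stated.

stool();
translate([0, -546, 0]) spool();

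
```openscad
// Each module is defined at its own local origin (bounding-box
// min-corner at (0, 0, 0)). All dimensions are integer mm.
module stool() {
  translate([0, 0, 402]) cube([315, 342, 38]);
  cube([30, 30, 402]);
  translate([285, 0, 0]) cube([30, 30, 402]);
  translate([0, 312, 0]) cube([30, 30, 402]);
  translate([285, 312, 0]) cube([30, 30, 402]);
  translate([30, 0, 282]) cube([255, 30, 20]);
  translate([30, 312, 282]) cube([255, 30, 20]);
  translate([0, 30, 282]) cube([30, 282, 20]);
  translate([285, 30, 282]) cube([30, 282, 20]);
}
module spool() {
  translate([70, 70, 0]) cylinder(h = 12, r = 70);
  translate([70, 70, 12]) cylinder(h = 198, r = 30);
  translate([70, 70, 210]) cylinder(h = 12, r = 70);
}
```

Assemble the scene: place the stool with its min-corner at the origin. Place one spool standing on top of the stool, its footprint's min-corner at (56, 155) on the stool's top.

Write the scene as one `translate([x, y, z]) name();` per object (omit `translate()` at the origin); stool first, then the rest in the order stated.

stool();
translate([56, 155, 440]) spool();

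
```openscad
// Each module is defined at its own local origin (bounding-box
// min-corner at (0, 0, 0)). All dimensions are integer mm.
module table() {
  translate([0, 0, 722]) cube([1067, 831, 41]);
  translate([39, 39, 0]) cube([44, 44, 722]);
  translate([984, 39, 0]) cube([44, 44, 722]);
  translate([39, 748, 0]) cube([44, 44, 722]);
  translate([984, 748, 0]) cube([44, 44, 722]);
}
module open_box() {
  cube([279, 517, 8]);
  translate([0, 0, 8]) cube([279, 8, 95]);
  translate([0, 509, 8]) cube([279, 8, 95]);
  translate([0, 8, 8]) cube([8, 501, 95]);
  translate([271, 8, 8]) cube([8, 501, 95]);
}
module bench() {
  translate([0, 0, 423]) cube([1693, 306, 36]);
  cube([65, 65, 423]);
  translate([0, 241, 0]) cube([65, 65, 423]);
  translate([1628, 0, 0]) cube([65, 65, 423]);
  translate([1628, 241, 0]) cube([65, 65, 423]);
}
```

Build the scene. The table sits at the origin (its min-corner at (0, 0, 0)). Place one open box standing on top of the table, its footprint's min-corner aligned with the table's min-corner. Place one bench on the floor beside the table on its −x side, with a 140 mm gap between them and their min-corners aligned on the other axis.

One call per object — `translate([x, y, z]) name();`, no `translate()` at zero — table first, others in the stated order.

table();
translate([0, 0, 763]) open_box();
translate([-1833, 0, 0]) bench();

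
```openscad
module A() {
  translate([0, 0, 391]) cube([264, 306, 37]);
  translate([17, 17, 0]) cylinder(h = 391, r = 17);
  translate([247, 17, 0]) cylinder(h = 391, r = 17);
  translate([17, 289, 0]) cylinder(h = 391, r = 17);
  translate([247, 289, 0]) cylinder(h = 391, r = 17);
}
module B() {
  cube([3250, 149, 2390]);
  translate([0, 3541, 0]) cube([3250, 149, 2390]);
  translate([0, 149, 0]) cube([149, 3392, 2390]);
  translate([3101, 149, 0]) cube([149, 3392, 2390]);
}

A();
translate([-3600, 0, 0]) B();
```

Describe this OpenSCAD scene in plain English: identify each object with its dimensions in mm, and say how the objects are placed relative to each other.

A is a simple wooden stool: a rectangular seat 264 mm (x) by 306 mm (y), 37 mm thick, top face at z = 428 mm, on four round legs, each 34 mm in diameter. The legs rest on z = 0, each leg's axis is inset half a diameter from the nearest pair of seat edges (so the leg's bounding box is flush with the corner).

B is a box-shaped house frame (walls only): outside footprint 3250×3690 mm, wall height 2390 mm, wall thickness 149 mm. The two y-facing walls run the full x-width; the two x-facing walls fit between the inner faces of the y-facing walls.

The house frame is on the floor beside the stool on its −x side.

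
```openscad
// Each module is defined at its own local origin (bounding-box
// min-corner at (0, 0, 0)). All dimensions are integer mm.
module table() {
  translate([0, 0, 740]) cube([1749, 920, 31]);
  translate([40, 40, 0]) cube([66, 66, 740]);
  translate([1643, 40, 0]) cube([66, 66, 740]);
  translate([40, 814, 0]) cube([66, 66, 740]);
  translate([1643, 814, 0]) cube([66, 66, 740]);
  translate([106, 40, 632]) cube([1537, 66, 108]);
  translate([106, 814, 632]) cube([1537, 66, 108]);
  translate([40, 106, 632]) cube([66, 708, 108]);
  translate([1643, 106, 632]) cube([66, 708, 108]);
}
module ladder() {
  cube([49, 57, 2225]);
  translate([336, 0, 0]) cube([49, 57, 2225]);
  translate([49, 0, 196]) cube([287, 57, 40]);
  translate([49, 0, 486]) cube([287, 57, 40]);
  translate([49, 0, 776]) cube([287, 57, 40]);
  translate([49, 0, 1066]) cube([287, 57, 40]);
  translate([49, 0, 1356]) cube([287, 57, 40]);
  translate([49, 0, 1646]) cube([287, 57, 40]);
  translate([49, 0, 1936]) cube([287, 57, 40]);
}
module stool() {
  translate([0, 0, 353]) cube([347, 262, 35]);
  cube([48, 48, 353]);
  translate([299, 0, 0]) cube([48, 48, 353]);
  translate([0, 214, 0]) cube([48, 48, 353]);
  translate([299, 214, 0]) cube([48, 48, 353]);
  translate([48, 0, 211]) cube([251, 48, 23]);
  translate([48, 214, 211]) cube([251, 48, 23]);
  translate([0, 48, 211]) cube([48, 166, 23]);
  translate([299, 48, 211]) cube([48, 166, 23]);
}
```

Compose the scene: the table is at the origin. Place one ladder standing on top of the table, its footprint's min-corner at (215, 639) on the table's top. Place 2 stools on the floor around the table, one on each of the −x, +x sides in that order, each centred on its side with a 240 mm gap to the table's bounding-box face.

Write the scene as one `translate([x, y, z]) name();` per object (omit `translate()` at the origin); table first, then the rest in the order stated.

table();
translate([215, 639, 771]) ladder();
translate([-587, 329, 0]) stool();
translate([1989, 329, 0]) stool();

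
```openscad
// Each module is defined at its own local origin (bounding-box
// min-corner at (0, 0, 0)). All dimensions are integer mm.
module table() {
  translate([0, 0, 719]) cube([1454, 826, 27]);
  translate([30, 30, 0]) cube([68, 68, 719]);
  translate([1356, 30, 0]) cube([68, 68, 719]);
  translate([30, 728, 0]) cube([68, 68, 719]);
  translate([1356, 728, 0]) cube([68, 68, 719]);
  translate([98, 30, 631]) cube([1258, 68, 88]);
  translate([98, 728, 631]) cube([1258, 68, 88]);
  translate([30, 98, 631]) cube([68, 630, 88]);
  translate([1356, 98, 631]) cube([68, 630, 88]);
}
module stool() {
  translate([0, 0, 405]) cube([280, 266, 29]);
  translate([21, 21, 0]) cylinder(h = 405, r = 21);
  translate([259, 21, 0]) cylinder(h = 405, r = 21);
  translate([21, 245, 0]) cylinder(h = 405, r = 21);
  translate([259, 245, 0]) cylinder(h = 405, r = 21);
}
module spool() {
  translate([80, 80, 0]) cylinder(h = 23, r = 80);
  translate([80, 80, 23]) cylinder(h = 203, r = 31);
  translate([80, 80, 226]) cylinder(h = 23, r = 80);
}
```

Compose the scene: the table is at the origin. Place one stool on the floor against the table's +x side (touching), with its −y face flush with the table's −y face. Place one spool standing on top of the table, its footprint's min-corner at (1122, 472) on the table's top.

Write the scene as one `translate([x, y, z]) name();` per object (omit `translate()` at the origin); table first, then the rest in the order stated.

table();
translate([1454, 0, 0]) stool();
translate([1122, 472, 746]) spool();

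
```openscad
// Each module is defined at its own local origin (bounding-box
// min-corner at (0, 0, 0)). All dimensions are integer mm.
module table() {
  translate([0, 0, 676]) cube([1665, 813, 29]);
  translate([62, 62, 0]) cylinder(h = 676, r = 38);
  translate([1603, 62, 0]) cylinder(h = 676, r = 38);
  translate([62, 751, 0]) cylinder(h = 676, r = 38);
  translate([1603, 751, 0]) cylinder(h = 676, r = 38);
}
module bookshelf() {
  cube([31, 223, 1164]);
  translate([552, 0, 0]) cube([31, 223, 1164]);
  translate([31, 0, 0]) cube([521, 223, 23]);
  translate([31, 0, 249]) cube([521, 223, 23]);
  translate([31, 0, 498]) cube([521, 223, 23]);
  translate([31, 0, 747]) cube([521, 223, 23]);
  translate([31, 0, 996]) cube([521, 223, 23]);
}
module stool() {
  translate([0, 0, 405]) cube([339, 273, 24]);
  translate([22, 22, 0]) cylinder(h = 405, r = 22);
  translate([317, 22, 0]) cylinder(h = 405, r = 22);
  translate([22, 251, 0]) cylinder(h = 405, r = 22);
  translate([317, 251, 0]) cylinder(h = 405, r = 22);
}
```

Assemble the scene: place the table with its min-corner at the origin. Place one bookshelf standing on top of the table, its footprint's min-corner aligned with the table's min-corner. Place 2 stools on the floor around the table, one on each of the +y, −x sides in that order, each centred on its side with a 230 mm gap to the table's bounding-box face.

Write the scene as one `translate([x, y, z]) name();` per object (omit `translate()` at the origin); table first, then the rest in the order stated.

table();
translate([0, 0, 705]) bookshelf();
translate([663, 1043, 0]) stool();
translate([-569, 270, 0]) stool();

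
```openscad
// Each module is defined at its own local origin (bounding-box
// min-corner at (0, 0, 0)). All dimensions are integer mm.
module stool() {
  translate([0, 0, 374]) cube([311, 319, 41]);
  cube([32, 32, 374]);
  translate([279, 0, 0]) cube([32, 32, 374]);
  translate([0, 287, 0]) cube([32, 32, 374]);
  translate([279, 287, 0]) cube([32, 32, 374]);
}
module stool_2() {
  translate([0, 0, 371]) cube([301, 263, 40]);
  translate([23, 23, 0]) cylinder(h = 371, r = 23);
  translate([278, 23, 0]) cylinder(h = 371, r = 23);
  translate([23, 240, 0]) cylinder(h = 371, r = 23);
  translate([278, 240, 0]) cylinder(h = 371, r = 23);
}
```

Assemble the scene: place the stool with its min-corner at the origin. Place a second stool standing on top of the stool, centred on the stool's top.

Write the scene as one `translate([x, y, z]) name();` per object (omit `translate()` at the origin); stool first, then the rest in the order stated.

stool();
translate([5, 28, 415]) stool_2();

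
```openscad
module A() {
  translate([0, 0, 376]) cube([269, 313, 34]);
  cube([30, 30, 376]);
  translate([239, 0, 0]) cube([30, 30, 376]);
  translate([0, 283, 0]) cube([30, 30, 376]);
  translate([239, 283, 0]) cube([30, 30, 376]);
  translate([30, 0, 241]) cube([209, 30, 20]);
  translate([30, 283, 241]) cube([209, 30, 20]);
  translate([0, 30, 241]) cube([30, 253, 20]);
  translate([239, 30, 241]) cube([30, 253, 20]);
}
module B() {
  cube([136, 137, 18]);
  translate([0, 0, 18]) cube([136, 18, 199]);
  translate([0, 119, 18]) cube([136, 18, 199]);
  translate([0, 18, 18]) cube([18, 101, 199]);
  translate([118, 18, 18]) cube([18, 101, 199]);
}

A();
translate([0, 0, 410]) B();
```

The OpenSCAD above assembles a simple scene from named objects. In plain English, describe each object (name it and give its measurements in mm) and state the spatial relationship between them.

A is a four-legged stool. The seat is a 269×313×34 mm slab whose top surface is at z = 410 mm; four square legs, each 30×30 mm in cross-section, run from the floor (z = 0) to the underside of the seat, each flush with a corner of the seat. Four stretchers, 30 mm wide and 20 mm tall, connect adjacent legs with their undersides at z = 241 mm, each running between the inner faces of the legs it joins and aligned with the legs' outer faces on the other axis.

B is an open storage box with external size 136×137×217 mm and wall thickness 18 mm (the base is also 18 mm thick). The base covers the whole footprint; the four walls stand on the base, with the y-facing walls full-width and the x-facing walls fitting between their inner faces.

The open box is on top of the stool.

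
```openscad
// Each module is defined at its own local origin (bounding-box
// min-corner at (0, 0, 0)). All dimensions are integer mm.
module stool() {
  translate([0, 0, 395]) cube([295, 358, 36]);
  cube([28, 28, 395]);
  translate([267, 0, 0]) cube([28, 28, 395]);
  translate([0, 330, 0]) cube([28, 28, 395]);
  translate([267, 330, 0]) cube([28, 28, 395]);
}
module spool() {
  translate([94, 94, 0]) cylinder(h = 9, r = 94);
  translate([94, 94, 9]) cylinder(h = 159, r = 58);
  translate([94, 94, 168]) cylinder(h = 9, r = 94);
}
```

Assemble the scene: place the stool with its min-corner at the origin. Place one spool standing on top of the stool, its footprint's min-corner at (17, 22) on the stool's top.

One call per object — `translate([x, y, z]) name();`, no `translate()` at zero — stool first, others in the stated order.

stool();
translate([17, 22, 431]) spool();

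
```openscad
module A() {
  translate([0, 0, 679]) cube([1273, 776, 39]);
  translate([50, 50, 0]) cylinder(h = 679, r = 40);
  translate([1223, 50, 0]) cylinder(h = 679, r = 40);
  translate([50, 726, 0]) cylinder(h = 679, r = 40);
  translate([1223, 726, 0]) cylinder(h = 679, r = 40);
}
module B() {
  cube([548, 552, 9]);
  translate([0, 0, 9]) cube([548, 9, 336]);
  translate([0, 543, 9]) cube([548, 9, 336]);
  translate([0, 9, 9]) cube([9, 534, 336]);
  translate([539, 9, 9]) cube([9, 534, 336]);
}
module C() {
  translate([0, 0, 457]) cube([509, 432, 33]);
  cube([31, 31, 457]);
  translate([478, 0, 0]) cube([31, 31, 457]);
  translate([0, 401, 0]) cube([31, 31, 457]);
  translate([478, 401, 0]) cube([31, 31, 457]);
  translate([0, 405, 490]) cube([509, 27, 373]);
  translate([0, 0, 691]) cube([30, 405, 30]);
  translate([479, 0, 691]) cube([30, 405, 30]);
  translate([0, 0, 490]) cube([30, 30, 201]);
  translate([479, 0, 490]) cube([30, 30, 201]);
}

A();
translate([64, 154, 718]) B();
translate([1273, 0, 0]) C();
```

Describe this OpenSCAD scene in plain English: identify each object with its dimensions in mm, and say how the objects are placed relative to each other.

A is a rectangular dining table. The top is 1273×776×39 mm with its upper surface at z = 718 mm. It stands on four round legs of 80 mm diameter, each leg's bounding box inset 10 mm from the nearest pair of top edges, running from the floor to the underside of the top.

B is an open-topped rectangular box: outside dimensions 548×552×345 mm, with a uniform wall and base thickness of 9 mm. The base is a full 548×552 slab on the floor; four walls sit on top of the base. The front and back walls (the −y and +y sides) span the full width; the two side walls fit between them.

C is a chair: 509×432 mm seat, 33 mm thick, top at z = 490 mm, on four 31 mm square corner legs flush with the seat edges. A 27 mm thick backrest slab spans the full seat width, extending 373 mm above the seat top, its back face flush with the seat's +y edge. Two armrests of 30×30 mm section run along each side from the seat's front edge to the front of the backrest, top faces 231 mm above the seat top and outer faces flush with the seat's x-edges; a 30×30 mm post under the front of each armrest stands on the seat at the front corner.

The open box is on top of the table. The chair is against the table's +x side, with their −y faces flush.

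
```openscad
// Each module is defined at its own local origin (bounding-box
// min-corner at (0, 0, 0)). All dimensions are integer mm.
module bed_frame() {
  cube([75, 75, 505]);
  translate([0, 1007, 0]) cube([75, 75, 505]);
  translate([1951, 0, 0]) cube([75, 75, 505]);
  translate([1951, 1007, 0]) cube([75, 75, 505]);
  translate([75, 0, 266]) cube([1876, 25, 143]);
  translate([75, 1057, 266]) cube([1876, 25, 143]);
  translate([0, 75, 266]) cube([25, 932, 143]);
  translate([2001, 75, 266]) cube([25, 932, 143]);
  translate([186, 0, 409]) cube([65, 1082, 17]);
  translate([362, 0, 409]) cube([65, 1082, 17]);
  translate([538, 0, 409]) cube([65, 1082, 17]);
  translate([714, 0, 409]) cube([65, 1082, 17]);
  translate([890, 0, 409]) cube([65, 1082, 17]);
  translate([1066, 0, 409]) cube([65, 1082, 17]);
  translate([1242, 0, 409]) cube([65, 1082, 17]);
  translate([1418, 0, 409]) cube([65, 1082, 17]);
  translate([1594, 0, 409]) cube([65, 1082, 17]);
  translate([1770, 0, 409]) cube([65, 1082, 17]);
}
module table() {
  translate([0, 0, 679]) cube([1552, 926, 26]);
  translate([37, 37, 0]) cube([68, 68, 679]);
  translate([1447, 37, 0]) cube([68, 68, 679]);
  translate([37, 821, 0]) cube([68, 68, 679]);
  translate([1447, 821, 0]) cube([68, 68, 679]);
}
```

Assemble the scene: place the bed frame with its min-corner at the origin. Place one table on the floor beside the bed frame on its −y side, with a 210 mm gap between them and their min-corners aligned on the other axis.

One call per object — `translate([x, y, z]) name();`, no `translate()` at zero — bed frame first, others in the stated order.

bed_frame();
translate([0, -1136, 0]) table();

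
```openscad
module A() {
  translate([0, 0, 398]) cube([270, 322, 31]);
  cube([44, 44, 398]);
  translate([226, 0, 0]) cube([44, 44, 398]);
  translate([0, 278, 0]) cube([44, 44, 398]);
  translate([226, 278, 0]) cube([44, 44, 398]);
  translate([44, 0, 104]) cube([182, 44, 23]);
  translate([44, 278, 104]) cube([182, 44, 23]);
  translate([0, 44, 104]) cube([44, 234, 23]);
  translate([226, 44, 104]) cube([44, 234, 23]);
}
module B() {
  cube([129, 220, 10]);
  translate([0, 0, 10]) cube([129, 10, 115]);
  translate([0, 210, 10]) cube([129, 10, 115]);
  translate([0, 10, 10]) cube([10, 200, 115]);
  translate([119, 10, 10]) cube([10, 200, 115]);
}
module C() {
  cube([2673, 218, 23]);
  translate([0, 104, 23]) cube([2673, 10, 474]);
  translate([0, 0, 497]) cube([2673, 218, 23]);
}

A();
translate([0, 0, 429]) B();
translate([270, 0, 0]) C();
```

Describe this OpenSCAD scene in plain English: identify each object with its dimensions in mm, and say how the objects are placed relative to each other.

A is a four-legged stool. The seat is 270×322 mm, 31 mm thick, top at z = 429 mm. It stands on four square legs, each 44×44 mm in cross-section, from z = 0 to the seat underside, each flush with a corner of the seat. Four stretchers, 44 mm wide and 23 mm tall, connect adjacent legs with their undersides at z = 104 mm, each running between the inner faces of the legs it joins and aligned with the legs' outer faces on the other axis.

B is an open storage box with external size 129×220×125 mm and wall thickness 10 mm (the base is also 10 mm thick). The base covers the whole footprint; the four walls stand on the base, with the y-facing walls full-width and the x-facing walls fitting between their inner faces.

C is an I-beam lying along x, 2673 mm long. Overall section height 520 mm. Two flanges 218 mm wide (y) and 23 mm thick, one on the floor and one at the top; a web 10 mm thick runs between them, centred on the flange width.

The open box is on top of the stool. The I-beam is against the stool's +x side, with their −y faces flush.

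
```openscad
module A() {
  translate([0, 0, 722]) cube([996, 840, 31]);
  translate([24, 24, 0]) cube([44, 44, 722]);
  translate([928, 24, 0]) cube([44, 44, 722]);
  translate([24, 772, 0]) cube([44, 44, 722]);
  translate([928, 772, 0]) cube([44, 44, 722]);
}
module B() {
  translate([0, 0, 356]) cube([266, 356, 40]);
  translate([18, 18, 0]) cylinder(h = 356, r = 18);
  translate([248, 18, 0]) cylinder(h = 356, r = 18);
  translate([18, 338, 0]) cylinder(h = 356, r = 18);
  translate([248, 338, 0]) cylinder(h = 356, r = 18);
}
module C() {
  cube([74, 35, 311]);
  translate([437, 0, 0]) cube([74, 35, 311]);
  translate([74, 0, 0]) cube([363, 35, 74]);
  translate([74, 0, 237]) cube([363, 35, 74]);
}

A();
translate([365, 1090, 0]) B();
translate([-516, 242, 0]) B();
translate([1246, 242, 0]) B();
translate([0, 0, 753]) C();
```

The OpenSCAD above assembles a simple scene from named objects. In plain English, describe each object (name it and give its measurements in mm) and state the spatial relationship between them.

A is a table: top 996 mm (x) × 840 mm (y), 31 mm thick, upper face at z = 753 mm, on four 44×44 mm square legs, each inset 24 mm from the nearest pair of top edges, running from z = 0 to the bottom of the top.

B is a four-legged stool. The seat is 266×356 mm, 40 mm thick, top at z = 396 mm. It stands on four round legs, each 36 mm in diameter, from z = 0 to the seat underside, each leg's axis is inset half a diameter from the nearest pair of seat edges (so the leg's bounding box is flush with the corner).

C is a rectangular picture frame lying in the x–z plane (depth along y). The opening is 363 mm wide (x) by 163 mm tall (z), surrounded by a border 74 mm wide on all four sides. The frame is 35 mm deep and is made of two full-height vertical stiles with two horizontal rails fitted between them.

Three stools sit around the table at the +y, −x, +x sides. The picture frame is on top of the table.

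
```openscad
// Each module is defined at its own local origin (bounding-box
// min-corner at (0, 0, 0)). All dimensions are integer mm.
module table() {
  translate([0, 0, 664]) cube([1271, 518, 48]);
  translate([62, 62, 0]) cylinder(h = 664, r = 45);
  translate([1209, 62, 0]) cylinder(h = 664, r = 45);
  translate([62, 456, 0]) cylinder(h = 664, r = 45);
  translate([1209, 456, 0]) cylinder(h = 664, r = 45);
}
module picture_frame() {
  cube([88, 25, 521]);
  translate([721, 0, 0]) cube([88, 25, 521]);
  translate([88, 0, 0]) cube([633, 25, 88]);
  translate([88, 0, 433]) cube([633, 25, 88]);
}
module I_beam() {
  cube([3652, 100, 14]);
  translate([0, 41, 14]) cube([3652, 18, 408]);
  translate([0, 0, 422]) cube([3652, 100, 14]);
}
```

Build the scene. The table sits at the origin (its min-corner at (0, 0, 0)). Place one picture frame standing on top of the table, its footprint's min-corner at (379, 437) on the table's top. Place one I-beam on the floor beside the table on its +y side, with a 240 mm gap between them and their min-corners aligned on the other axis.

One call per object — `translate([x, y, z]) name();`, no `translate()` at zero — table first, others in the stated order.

table();
translate([379, 437, 712]) picture_frame();
translate([0, 758, 0]) I_beam();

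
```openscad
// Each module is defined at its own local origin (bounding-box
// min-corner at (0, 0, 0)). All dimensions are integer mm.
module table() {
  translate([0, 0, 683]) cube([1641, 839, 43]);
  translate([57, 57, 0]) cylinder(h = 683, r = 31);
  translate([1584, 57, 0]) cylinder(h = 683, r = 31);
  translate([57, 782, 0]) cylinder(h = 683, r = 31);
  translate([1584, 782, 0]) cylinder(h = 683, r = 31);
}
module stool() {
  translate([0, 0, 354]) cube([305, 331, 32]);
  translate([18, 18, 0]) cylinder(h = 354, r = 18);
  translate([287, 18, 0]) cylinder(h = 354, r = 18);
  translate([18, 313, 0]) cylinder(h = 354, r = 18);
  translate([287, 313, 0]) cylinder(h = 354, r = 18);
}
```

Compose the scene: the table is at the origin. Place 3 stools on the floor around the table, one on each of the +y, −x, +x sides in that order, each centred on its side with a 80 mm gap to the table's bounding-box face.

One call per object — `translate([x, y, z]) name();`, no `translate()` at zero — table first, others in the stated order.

table();
translate([668, 919, 0]) stool();
translate([-385, 254, 0]) stool();
translate([1721, 254, 0]) stool();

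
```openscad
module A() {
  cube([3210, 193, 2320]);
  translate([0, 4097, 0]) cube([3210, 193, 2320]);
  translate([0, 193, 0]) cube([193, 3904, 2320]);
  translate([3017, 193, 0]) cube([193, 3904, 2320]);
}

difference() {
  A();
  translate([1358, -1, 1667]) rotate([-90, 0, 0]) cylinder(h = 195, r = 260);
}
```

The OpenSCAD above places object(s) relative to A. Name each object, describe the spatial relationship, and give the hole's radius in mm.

The subtracted cylinder has r = 260 mm.

A is a house frame. The house frame has a circular hole through its front wall. The hole's radius is 260 mm.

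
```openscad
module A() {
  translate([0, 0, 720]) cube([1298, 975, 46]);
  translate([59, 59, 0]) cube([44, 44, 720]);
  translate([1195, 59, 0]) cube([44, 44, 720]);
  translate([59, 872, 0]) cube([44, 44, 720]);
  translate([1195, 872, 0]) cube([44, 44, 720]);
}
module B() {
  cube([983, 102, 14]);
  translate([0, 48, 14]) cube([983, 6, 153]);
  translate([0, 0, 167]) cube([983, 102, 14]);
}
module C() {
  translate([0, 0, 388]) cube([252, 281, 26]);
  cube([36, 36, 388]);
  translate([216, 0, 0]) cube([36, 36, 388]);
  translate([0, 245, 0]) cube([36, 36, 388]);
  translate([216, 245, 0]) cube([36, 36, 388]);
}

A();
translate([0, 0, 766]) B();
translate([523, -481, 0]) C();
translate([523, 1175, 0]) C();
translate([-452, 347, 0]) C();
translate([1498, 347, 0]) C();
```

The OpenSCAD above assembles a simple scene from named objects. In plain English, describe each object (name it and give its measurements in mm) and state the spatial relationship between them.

A is a table with a 1298×975 mm rectangular top, 46 mm thick, top surface at z = 766 mm, supported by four 44×44 mm square legs, each inset 59 mm from the nearest pair of top edges, running from the floor.

B is an I-beam lying along x, 983 mm long. Overall section height 181 mm. Two flanges 102 mm wide (y) and 14 mm thick, one on the floor and one at the top; a web 6 mm thick runs between them, centred on the flange width.

C is a four-legged stool. The seat is 252×281 mm, 26 mm thick, top at z = 414 mm. It stands on four square legs, each 36×36 mm in cross-section, from z = 0 to the seat underside, each flush with a corner of the seat.

The I-beam is on top of the table. Four stools sit around the table at the −y, +y, −x, +x sides.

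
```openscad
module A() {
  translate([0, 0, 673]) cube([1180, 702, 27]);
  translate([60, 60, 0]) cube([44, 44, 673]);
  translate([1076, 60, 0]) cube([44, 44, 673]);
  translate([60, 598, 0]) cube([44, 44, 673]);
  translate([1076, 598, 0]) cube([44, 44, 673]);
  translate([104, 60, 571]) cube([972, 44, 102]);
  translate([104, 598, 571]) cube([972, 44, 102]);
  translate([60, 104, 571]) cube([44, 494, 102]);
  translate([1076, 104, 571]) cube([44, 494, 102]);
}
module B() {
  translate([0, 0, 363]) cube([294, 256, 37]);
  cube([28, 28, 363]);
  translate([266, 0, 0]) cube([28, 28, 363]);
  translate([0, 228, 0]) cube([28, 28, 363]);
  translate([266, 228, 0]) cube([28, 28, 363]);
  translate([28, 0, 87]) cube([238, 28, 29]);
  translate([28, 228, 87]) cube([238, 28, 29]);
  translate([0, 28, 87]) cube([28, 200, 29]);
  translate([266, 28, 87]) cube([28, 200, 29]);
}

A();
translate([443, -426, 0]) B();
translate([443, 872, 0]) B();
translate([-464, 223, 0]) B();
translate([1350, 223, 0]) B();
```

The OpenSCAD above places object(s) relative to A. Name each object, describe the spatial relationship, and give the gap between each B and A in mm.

A is a table. B is a stool. Four stools sit around the table at the −y, +y, −x, +x sides. The gap between each stool and the table is 170 mm.

Each stool's nearest face is 170 mm from the table's bounding box.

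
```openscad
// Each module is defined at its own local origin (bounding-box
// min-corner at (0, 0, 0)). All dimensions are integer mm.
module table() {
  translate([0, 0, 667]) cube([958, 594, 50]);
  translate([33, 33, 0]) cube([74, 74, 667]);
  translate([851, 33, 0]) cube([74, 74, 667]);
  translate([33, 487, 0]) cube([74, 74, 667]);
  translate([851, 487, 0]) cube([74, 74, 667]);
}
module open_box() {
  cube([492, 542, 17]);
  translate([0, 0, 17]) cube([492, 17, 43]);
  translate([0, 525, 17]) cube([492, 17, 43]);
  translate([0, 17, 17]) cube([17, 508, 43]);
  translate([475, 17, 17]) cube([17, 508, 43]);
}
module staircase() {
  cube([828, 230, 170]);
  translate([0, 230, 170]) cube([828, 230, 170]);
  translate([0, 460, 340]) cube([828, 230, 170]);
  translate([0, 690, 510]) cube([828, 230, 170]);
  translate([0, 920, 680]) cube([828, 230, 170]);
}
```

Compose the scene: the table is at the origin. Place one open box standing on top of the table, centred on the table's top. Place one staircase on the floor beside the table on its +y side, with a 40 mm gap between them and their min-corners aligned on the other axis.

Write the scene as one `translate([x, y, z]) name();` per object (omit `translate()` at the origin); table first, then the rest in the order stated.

table();
translate([233, 26, 717]) open_box();
translate([0, 634, 0]) staircase();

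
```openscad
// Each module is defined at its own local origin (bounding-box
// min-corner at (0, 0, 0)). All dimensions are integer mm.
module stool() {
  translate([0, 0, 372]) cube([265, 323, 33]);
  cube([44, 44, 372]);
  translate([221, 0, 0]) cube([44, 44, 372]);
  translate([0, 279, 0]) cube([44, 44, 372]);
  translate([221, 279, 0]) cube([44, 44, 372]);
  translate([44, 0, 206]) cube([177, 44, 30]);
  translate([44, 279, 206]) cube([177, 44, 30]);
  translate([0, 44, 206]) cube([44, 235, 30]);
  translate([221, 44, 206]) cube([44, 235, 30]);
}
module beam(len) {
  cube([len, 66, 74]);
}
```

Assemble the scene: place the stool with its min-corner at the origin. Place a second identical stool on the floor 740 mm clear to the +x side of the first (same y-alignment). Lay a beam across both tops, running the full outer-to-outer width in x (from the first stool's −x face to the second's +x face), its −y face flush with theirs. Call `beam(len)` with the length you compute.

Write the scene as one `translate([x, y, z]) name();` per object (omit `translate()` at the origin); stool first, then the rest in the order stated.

stool();
translate([1005, 0, 0]) stool();
translate([0, 0, 405]) beam(1270);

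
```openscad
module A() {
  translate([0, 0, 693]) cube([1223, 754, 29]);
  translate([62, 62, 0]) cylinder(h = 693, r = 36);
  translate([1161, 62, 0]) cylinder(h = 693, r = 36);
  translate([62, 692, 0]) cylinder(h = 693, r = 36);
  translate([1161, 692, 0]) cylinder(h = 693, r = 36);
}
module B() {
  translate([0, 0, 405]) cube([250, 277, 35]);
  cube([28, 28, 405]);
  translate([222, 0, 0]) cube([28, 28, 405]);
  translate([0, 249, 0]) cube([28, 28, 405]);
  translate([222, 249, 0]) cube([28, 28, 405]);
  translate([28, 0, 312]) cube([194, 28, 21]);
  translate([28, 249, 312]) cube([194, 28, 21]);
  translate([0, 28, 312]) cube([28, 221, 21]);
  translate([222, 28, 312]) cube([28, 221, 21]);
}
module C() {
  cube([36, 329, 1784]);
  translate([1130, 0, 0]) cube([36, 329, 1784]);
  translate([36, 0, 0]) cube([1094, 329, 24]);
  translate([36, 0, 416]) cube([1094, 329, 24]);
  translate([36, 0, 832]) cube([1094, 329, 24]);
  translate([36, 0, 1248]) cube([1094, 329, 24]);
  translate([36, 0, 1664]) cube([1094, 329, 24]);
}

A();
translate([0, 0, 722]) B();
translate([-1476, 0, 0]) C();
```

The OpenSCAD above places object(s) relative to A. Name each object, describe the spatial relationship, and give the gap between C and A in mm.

The bookshelf's nearest face is 310 mm from the table's −x face.

A is a table. B is a stool. C is a bookshelf. The stool is on top of the table. The bookshelf is on the floor beside the table on its −x side. The gap between the bookshelf and the table is 310 mm.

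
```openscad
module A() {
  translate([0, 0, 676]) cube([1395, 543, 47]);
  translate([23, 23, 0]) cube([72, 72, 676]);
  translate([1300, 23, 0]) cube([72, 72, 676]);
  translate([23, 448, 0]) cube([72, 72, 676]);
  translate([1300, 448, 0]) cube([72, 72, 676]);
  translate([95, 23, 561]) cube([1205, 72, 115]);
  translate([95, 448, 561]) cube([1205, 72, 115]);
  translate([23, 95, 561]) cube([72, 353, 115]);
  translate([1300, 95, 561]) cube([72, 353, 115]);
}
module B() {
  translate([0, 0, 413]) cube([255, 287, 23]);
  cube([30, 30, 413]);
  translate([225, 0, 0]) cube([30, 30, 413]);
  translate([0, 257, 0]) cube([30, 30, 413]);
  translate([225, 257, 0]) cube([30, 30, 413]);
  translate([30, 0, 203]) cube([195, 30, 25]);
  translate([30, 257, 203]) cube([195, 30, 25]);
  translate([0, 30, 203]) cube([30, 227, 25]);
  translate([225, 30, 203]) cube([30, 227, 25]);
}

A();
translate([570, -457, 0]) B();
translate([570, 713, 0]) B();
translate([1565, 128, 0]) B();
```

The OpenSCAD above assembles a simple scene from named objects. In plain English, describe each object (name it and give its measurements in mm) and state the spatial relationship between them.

A is a rectangular dining table. The top is 1395×543×47 mm with its upper surface at z = 723 mm. It stands on four 72×72 mm square legs, each inset 23 mm from the nearest pair of top edges, running from the floor to the underside of the top. Four apron rails, 72 mm thick and 115 mm tall, run between adjacent legs with their top edges flush with the underside of the top and their outer faces flush with the legs' outer faces.

B is a simple wooden stool: a rectangular seat 255 mm (x) by 287 mm (y), 23 mm thick, top face at z = 436 mm, on four square legs, each 30×30 mm in cross-section. The legs rest on z = 0, each flush with a corner of the seat. Four stretchers, 30 mm wide and 25 mm tall, connect adjacent legs with their undersides at z = 203 mm, each running between the inner faces of the legs it joins and aligned with the legs' outer faces on the other axis.

Three stools sit around the table at the −y, +y, +x sides.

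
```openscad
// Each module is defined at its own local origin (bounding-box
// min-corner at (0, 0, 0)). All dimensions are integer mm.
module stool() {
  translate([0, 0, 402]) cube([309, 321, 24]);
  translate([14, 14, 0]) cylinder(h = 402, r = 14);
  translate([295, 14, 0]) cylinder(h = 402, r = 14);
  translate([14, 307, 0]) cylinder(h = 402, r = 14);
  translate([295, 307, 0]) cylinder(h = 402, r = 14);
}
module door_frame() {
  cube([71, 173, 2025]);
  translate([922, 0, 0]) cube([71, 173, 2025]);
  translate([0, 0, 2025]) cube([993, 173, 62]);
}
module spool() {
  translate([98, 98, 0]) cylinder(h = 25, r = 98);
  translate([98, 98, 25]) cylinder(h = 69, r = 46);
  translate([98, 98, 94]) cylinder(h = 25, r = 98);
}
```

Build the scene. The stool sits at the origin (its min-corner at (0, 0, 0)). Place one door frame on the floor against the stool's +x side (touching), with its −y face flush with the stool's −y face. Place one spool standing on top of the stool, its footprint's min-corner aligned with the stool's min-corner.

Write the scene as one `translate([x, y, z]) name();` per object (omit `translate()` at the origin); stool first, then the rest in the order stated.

stool();
translate([309, 0, 0]) door_frame();
translate([0, 0, 426]) spool();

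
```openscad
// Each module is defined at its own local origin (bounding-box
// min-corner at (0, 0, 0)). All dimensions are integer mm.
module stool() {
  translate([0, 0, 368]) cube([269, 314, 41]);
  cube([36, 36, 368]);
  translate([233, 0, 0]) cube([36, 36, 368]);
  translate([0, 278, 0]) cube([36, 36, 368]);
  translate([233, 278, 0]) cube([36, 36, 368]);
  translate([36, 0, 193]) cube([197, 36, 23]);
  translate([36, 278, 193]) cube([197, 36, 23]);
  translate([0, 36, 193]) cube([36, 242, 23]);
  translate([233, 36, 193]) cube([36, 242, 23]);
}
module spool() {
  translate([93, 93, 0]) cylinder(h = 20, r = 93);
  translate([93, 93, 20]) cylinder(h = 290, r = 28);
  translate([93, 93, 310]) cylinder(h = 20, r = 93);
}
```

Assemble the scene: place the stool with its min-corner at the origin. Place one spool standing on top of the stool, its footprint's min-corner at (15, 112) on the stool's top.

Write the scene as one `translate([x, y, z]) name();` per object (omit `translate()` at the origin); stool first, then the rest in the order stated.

stool();
translate([15, 112, 409]) spool();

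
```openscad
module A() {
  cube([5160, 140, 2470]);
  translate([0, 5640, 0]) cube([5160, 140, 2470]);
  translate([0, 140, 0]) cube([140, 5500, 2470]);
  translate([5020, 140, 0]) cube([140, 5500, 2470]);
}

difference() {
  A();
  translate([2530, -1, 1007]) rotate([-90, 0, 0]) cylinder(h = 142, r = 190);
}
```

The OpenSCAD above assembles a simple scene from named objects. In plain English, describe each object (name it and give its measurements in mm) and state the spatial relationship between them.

A is the wall frame of a small rectangular building: four walls, each 2470 mm tall and 140 mm thick, enclosing a footprint 5160 mm (x) by 5780 mm (y) outside-to-outside, with no floor or roof. The front and back walls (the −y and +y sides) span the full width; the two side walls fit between them.

The house frame has a circular hole of radius 190 mm through its front wall, centred at (x = 2530, z = 1007).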